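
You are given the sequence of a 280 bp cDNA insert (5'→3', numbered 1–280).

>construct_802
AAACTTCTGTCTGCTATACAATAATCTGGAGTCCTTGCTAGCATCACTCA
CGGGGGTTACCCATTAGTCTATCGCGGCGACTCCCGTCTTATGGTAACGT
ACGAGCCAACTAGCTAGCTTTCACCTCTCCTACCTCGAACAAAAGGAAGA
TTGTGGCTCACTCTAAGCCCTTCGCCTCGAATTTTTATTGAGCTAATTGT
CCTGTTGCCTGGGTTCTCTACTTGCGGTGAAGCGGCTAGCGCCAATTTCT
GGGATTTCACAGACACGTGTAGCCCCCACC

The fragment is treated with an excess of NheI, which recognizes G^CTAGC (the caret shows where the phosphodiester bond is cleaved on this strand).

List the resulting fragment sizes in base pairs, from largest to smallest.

NheI sites (GCTAGC) start at positions 37, 113, 235.
NheI cuts after the first base of each site, so after positions 37, 113, 235.
Linear molecule, 3 cuts → 4 fragments:
  1–37 → 37 bp
  38–113 → 76 bp
  114–235 → 122 bp
  236–280 → 45 bp
Sorted largest to smallest: 122, 76, 45, 37 bp.

122, 76, 45, 37 bp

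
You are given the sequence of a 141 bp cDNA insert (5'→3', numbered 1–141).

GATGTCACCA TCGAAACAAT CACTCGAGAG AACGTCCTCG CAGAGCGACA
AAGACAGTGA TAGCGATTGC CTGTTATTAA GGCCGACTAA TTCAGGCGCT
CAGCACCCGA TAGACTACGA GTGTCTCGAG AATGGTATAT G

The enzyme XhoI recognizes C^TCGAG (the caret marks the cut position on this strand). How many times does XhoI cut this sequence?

CTCGAG occurs starting at positions 23, 125.
XhoI cuts at 2 sites.

2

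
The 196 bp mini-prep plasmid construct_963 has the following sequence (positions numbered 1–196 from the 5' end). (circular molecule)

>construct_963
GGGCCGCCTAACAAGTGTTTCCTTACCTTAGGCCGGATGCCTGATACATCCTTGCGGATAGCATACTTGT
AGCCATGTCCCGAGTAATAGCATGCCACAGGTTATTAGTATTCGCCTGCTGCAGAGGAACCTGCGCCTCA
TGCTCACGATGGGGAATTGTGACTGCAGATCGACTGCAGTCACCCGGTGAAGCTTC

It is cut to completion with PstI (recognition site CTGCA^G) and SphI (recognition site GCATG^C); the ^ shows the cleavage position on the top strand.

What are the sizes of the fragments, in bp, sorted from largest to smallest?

112, 44, 29, 11 bp

PstI sites (CTGCAG) start at positions 119, 163, 174.
PstI cuts after base 5 of each site (before the last base), so after positions 123, 167, 178.
The SphI site (GCATGC) starts at position 90.
SphI cuts after base 5 of each site (before the last base), so after position 94.
Combined cut positions: 94, 123, 167, 178.
Circular molecule, 4 cuts → 4 fragments:
  95–123 → 29 bp
  124–167 → 44 bp
  168–178 → 11 bp
  179–196 then 1–94 → 18 + 94 = 112 bp
Sorted largest to smallest: 112, 44, 29, 11 bp.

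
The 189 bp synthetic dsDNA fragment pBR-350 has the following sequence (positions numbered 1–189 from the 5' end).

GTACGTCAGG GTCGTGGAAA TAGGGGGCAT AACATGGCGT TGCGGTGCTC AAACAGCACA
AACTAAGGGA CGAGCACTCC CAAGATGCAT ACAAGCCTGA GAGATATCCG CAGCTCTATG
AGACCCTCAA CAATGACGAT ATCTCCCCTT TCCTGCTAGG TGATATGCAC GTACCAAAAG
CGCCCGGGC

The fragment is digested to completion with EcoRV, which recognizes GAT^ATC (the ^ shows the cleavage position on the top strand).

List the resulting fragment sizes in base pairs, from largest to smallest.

EcoRV sites (GATATC) start at positions 103, 138.
EcoRV cuts after base 3 of each site, so after positions 105, 140.
Linear molecule, 2 cuts → 3 fragments:
  1–105 → 105 bp
  106–140 → 35 bp
  141–189 → 49 bp
Sorted largest to smallest: 105, 49, 35 bp.

105, 49, 35 bp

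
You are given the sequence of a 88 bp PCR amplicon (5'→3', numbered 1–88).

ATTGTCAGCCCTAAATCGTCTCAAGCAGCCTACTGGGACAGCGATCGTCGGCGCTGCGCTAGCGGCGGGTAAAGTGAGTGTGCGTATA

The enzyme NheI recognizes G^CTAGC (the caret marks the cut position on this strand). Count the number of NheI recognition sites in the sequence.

1

GCTAGC occurs starting at position 58.
NheI cuts at 1 site.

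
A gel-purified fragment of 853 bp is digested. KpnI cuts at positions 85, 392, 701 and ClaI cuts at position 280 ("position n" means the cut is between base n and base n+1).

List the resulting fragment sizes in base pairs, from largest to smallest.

309, 195, 152, 112, 85 bp

Combined cut positions (sorted): 85, 280, 392, 701.
Linear molecule, 4 cuts → 5 fragments:
  85 − 0 = 85 bp
  280 − 85 = 195 bp
  392 − 280 = 112 bp
  701 − 392 = 309 bp
  853 − 701 = 152 bp
Sorted largest to smallest: 309, 195, 152, 112, 85 bp.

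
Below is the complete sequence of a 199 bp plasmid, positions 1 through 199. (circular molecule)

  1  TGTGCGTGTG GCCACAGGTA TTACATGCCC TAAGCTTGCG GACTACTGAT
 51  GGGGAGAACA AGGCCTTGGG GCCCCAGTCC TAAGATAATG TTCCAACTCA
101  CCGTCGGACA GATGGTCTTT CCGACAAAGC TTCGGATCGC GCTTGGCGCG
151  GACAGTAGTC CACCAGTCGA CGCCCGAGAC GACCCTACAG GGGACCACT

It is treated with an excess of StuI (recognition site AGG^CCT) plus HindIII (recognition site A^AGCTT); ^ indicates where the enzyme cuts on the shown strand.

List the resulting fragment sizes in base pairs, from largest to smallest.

The StuI site (AGGCCT) starts at position 61.
StuI cuts after base 3 of each site, so after position 63.
HindIII sites (AAGCTT) start at positions 32, 127.
HindIII cuts after the first base of each site, so after positions 32, 127.
Combined cut positions: 32, 63, 127.
Circular molecule, 3 cuts → 3 fragments:
  33–63 → 31 bp
  64–127 → 64 bp
  128–199 then 1–32 → 72 + 32 = 104 bp
Sorted largest to smallest: 104, 64, 31 bp.

104, 64, 31 bp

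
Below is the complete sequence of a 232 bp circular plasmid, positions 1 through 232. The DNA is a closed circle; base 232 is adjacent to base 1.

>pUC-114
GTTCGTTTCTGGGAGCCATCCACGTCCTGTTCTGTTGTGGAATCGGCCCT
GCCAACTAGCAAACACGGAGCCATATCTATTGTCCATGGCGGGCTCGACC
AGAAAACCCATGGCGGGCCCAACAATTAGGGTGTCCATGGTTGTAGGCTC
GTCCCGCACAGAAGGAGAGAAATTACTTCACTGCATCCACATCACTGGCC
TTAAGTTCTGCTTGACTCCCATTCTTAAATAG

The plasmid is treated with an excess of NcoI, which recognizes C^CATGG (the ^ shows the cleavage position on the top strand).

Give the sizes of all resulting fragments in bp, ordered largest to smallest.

181, 27, 24 bp

NcoI sites (CCATGG) start at positions 84, 108, 135.
NcoI cuts after the first base of each site, so after positions 84, 108, 135.
Circular molecule, 3 cuts → 3 fragments:
  85–108 → 24 bp
  109–135 → 27 bp
  136–232 then 1–84 → 97 + 84 = 181 bp
Sorted largest to smallest: 181, 27, 24 bp.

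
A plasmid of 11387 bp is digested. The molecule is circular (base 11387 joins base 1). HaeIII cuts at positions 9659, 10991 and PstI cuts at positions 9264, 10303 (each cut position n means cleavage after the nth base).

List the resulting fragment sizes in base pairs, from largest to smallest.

9660, 688, 644, 395 bp

Combined cut positions (sorted): 9264, 9659, 10303, 10991.
Circular molecule, 4 cuts → 4 fragments:
  9659 − 9264 = 395 bp
  10303 − 9659 = 644 bp
  10991 − 10303 = 688 bp
  wrap: 11387 − 10991 + 9264 = 9660 bp
Sorted largest to smallest: 9660, 688, 644, 395 bp.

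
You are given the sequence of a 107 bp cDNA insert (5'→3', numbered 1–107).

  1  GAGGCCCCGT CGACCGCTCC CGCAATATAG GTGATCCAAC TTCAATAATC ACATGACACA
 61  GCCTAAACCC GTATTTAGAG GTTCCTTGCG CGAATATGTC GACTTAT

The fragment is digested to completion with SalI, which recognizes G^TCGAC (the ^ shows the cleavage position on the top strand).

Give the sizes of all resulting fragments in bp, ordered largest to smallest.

SalI sites (GTCGAC) start at positions 9, 98.
SalI cuts after the first base of each site, so after positions 9, 98.
Linear molecule, 2 cuts → 3 fragments:
  1–9 → 9 bp
  10–98 → 89 bp
  99–107 → 9 bp
Sorted largest to smallest: 89, 9, 9 bp.

89, 9, 9 bp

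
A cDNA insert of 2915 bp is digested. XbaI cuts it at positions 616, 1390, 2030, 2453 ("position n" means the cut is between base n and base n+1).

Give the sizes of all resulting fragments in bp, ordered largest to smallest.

774, 640, 616, 462, 423 bp

Linear molecule, 4 cuts → 5 fragments:
  616 − 0 = 616 bp
  1390 − 616 = 774 bp
  2030 − 1390 = 640 bp
  2453 − 2030 = 423 bp
  2915 − 2453 = 462 bp
Sorted largest to smallest: 774, 640, 616, 462, 423 bp.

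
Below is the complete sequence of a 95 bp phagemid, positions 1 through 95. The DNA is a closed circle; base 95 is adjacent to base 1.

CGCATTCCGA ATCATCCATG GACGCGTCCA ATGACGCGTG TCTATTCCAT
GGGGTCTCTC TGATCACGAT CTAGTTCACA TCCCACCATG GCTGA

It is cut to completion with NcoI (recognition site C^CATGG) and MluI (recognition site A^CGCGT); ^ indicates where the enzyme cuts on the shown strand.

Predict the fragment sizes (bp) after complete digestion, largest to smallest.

NcoI sites (CCATGG) start at positions 16, 47, 86.
NcoI cuts after the first base of each site, so after positions 16, 47, 86.
MluI sites (ACGCGT) start at positions 22, 34.
MluI cuts after the first base of each site, so after positions 22, 34.
Combined cut positions: 16, 22, 34, 47, 86.
Circular molecule, 5 cuts → 5 fragments:
  17–22 → 6 bp
  23–34 → 12 bp
  35–47 → 13 bp
  48–86 → 39 bp
  87–95 then 1–16 → 9 + 16 = 25 bp
Sorted largest to smallest: 39, 25, 13, 12, 6 bp.

39, 25, 13, 12, 6 bp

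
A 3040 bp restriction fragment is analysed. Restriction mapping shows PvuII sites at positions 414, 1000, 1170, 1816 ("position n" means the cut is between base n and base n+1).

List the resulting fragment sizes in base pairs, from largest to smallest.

Linear molecule, 4 cuts → 5 fragments:
  414 − 0 = 414 bp
  1000 − 414 = 586 bp
  1170 − 1000 = 170 bp
  1816 − 1170 = 646 bp
  3040 − 1816 = 1224 bp
Sorted largest to smallest: 1224, 646, 586, 414, 170 bp.

1224, 646, 586, 414, 170 bp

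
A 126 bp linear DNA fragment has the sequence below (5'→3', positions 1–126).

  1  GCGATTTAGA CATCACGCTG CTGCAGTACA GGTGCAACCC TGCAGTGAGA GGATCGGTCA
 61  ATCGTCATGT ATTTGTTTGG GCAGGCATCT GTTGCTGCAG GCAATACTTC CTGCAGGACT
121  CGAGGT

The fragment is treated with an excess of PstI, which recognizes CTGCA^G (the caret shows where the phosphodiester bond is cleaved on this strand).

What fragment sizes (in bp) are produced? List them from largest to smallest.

PstI sites (CTGCAG) start at positions 21, 40, 95, 111.
PstI cuts after base 5 of each site (before the last base), so after positions 25, 44, 99, 115.
Linear molecule, 4 cuts → 5 fragments:
  1–25 → 25 bp
  26–44 → 19 bp
  45–99 → 55 bp
  100–115 → 16 bp
  116–126 → 11 bp
Sorted largest to smallest: 55, 25, 19, 16, 11 bp.

55, 25, 19, 16, 11 bp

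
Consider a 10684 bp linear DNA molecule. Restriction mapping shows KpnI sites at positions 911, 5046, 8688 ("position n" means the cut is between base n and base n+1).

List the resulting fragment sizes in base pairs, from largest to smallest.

Linear molecule, 3 cuts → 4 fragments:
  911 − 0 = 911 bp
  5046 − 911 = 4135 bp
  8688 − 5046 = 3642 bp
  10684 − 8688 = 1996 bp
Sorted largest to smallest: 4135, 3642, 1996, 911 bp.

4135, 3642, 1996, 911 bp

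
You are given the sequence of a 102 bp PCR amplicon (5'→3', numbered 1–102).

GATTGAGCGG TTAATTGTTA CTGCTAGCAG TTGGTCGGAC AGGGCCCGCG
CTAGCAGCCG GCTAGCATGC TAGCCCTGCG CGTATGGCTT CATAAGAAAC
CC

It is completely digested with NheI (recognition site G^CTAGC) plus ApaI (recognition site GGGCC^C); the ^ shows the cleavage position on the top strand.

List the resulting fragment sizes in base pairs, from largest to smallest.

33, 23, 23, 11, 8, 4 bp

NheI sites (GCTAGC) start at positions 23, 50, 61, 69.
NheI cuts after the first base of each site, so after positions 23, 50, 61, 69.
The ApaI site (GGGCCC) starts at position 42.
ApaI cuts after base 5 of each site (before the last base), so after position 46.
Combined cut positions: 23, 46, 50, 61, 69.
Linear molecule, 5 cuts → 6 fragments:
  1–23 → 23 bp
  24–46 → 23 bp
  47–50 → 4 bp
  51–61 → 11 bp
  62–69 → 8 bp
  70–102 → 33 bp
Sorted largest to smallest: 33, 23, 23, 11, 8, 4 bp.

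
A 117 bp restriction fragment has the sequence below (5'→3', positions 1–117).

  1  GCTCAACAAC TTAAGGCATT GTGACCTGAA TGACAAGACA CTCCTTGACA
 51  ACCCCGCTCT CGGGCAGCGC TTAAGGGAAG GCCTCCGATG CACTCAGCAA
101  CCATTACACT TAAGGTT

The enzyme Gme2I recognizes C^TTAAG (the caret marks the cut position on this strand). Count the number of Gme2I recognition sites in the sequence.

CTTAAG occurs starting at positions 10, 70, 109.
Gme2I cuts at 3 sites.

3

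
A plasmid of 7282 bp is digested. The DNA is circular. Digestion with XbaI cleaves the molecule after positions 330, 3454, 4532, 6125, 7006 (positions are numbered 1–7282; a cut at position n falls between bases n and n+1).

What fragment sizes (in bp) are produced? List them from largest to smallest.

Circular molecule, 5 cuts → 5 fragments:
  3454 − 330 = 3124 bp
  4532 − 3454 = 1078 bp
  6125 − 4532 = 1593 bp
  7006 − 6125 = 881 bp
  wrap: 7282 − 7006 + 330 = 606 bp
Sorted largest to smallest: 3124, 1593, 1078, 881, 606 bp.

3124, 1593, 1078, 881, 606 bp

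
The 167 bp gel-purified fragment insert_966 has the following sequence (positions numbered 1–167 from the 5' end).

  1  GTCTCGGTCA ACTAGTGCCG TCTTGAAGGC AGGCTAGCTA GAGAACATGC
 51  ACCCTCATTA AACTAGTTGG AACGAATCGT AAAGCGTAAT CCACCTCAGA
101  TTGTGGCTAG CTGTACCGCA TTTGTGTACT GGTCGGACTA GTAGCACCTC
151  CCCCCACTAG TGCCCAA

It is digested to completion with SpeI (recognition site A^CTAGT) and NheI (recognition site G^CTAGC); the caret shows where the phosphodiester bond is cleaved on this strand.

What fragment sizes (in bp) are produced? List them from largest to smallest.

SpeI sites (ACTAGT) start at positions 11, 62, 137, 156.
SpeI cuts after the first base of each site, so after positions 11, 62, 137, 156.
NheI sites (GCTAGC) start at positions 33, 106.
NheI cuts after the first base of each site, so after positions 33, 106.
Combined cut positions: 11, 33, 62, 106, 137, 156.
Linear molecule, 6 cuts → 7 fragments:
  1–11 → 11 bp
  12–33 → 22 bp
  34–62 → 29 bp
  63–106 → 44 bp
  107–137 → 31 bp
  138–156 → 19 bp
  157–167 → 11 bp
Sorted largest to smallest: 44, 31, 29, 22, 19, 11, 11 bp.

44, 31, 29, 22, 19, 11, 11 bp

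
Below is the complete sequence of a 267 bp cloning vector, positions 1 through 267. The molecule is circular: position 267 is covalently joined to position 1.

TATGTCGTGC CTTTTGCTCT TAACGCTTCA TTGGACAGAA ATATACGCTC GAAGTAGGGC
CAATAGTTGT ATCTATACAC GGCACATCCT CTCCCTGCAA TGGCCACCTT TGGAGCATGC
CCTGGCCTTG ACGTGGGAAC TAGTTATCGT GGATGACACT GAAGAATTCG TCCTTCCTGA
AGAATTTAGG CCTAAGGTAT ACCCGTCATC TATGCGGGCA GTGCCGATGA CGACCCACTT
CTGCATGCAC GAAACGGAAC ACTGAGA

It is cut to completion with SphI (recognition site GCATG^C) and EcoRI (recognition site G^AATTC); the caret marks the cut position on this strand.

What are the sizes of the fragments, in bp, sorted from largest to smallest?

139, 83, 45 bp

SphI sites (GCATGC) start at positions 115, 243.
SphI cuts after base 5 of each site (before the last base), so after positions 119, 247.
The EcoRI site (GAATTC) starts at position 164.
EcoRI cuts after the first base of each site, so after position 164.
Combined cut positions: 119, 164, 247.
Circular molecule, 3 cuts → 3 fragments:
  120–164 → 45 bp
  165–247 → 83 bp
  248–267 then 1–119 → 20 + 119 = 139 bp
Sorted largest to smallest: 139, 83, 45 bp.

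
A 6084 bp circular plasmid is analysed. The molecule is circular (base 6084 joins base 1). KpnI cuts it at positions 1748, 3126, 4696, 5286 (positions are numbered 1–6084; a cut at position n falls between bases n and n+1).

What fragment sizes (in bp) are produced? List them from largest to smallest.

Circular molecule, 4 cuts → 4 fragments:
  3126 − 1748 = 1378 bp
  4696 − 3126 = 1570 bp
  5286 − 4696 = 590 bp
  wrap: 6084 − 5286 + 1748 = 2546 bp
Sorted largest to smallest: 2546, 1570, 1378, 590 bp.

2546, 1570, 1378, 590 bp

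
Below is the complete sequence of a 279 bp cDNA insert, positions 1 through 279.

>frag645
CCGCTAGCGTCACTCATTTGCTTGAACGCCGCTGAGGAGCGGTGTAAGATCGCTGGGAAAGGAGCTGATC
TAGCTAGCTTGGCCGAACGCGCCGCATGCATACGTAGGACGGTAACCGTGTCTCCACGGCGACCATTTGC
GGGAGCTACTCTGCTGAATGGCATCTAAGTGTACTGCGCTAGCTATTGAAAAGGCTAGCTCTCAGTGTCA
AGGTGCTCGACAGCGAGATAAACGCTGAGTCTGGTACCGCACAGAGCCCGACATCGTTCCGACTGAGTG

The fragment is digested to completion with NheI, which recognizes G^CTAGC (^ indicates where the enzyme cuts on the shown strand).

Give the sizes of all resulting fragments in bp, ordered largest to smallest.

NheI sites (GCTAGC) start at positions 3, 73, 178, 194.
NheI cuts after the first base of each site, so after positions 3, 73, 178, 194.
Linear molecule, 4 cuts → 5 fragments:
  1–3 → 3 bp
  4–73 → 70 bp
  74–178 → 105 bp
  179–194 → 16 bp
  195–279 → 85 bp
Sorted largest to smallest: 105, 85, 70, 16, 3 bp.

105, 85, 70, 16, 3 bp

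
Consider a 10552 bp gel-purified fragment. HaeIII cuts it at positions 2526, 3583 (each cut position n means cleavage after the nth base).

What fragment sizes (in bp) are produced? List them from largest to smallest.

Linear molecule, 2 cuts → 3 fragments:
  2526 − 0 = 2526 bp
  3583 − 2526 = 1057 bp
  10552 − 3583 = 6969 bp
Sorted largest to smallest: 6969, 2526, 1057 bp.

6969, 2526, 1057 bp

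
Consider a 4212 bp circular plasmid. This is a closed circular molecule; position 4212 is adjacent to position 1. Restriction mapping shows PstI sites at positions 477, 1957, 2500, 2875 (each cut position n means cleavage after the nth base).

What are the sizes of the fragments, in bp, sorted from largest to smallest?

1814, 1480, 543, 375 bp

Circular molecule, 4 cuts → 4 fragments:
  1957 − 477 = 1480 bp
  2500 − 1957 = 543 bp
  2875 − 2500 = 375 bp
  wrap: 4212 − 2875 + 477 = 1814 bp
Sorted largest to smallest: 1814, 1480, 543, 375 bp.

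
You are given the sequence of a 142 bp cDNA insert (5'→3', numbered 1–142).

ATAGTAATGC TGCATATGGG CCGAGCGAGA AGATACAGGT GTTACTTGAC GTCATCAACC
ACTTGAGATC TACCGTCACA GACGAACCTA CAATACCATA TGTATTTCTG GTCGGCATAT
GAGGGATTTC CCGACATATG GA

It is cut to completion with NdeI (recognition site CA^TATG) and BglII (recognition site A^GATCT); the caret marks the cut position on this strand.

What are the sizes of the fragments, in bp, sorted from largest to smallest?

NdeI sites (CATATG) start at positions 13, 97, 116, 135.
NdeI cuts after base 2 of each site, so after positions 14, 98, 117, 136.
The BglII site (AGATCT) starts at position 66.
BglII cuts after the first base of each site, so after position 66.
Combined cut positions: 14, 66, 98, 117, 136.
Linear molecule, 5 cuts → 6 fragments:
  1–14 → 14 bp
  15–66 → 52 bp
  67–98 → 32 bp
  99–117 → 19 bp
  118–136 → 19 bp
  137–142 → 6 bp
Sorted largest to smallest: 52, 32, 19, 19, 14, 6 bp.

52, 32, 19, 19, 14, 6 bp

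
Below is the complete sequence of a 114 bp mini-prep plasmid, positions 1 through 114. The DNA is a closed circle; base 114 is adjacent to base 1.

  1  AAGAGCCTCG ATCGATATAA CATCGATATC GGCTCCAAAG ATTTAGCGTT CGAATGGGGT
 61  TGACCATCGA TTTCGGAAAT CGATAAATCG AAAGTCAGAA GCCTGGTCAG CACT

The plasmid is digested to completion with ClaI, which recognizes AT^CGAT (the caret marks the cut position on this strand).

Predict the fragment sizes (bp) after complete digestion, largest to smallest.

ClaI sites (ATCGAT) start at positions 11, 22, 66, 79.
ClaI cuts after base 2 of each site, so after positions 12, 23, 67, 80.
Circular molecule, 4 cuts → 4 fragments:
  13–23 → 11 bp
  24–67 → 44 bp
  68–80 → 13 bp
  81–114 then 1–12 → 34 + 12 = 46 bp
Sorted largest to smallest: 46, 44, 13, 11 bp.

46, 44, 13, 11 bp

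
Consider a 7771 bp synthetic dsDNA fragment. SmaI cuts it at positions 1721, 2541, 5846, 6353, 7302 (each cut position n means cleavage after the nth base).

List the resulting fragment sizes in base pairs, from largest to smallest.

Linear molecule, 5 cuts → 6 fragments:
  1721 − 0 = 1721 bp
  2541 − 1721 = 820 bp
  5846 − 2541 = 3305 bp
  6353 − 5846 = 507 bp
  7302 − 6353 = 949 bp
  7771 − 7302 = 469 bp
Sorted largest to smallest: 3305, 1721, 949, 820, 507, 469 bp.

3305, 1721, 949, 820, 507, 469 bp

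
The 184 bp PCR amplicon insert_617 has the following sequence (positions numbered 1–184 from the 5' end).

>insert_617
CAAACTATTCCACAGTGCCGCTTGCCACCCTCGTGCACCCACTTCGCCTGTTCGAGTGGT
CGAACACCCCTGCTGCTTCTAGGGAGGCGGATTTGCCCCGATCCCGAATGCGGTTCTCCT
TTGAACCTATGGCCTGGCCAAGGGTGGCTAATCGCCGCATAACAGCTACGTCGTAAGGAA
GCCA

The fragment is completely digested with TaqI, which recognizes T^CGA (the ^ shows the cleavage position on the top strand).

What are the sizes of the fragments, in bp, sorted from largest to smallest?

124, 52, 8 bp

TaqI sites (TCGA) start at positions 52, 60.
TaqI cuts after the first base of each site, so after positions 52, 60.
Linear molecule, 2 cuts → 3 fragments:
  1–52 → 52 bp
  53–60 → 8 bp
  61–184 → 124 bp
Sorted largest to smallest: 124, 52, 8 bp.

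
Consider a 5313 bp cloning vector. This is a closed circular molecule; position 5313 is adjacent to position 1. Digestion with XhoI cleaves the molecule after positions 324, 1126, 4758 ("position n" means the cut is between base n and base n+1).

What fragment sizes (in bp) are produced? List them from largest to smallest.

Circular molecule, 3 cuts → 3 fragments:
  1126 − 324 = 802 bp
  4758 − 1126 = 3632 bp
  wrap: 5313 − 4758 + 324 = 879 bp
Sorted largest to smallest: 3632, 879, 802 bp.

3632, 879, 802 bp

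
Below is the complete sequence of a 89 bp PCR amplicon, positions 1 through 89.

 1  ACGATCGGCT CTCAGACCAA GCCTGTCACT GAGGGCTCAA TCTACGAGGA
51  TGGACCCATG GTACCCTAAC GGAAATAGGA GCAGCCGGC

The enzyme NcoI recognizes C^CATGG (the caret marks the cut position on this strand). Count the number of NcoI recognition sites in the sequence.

CCATGG occurs starting at position 56.
NcoI cuts at 1 site.

1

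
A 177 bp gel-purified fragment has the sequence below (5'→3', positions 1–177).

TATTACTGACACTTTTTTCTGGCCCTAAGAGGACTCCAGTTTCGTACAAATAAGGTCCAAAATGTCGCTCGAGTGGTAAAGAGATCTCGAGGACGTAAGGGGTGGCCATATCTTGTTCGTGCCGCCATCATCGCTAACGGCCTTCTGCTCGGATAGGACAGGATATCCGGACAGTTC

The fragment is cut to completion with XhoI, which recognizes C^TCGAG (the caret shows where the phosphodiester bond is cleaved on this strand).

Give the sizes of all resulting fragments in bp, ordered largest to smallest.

91, 68, 18 bp

XhoI sites (CTCGAG) start at positions 68, 86.
XhoI cuts after the first base of each site, so after positions 68, 86.
Linear molecule, 2 cuts → 3 fragments:
  1–68 → 68 bp
  69–86 → 18 bp
  87–177 → 91 bp
Sorted largest to smallest: 91, 68, 18 bp.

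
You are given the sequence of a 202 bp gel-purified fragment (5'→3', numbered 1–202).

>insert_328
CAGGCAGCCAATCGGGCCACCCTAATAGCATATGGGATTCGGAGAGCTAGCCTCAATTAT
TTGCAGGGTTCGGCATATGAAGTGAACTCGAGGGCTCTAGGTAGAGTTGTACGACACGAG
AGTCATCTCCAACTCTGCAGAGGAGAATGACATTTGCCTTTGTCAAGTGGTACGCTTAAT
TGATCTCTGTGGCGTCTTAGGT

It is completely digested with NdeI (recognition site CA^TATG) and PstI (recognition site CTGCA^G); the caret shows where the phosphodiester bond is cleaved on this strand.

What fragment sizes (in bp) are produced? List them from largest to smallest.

NdeI sites (CATATG) start at positions 29, 74.
NdeI cuts after base 2 of each site, so after positions 30, 75.
The PstI site (CTGCAG) starts at position 135.
PstI cuts after base 5 of each site (before the last base), so after position 139.
Combined cut positions: 30, 75, 139.
Linear molecule, 3 cuts → 4 fragments:
  1–30 → 30 bp
  31–75 → 45 bp
  76–139 → 64 bp
  140–202 → 63 bp
Sorted largest to smallest: 64, 63, 45, 30 bp.

64, 63, 45, 30 bp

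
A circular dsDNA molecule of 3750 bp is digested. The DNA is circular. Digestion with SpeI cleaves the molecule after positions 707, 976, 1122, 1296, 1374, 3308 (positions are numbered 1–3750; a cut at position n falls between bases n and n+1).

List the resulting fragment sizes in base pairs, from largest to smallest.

Circular molecule, 6 cuts → 6 fragments:
  976 − 707 = 269 bp
  1122 − 976 = 146 bp
  1296 − 1122 = 174 bp
  1374 − 1296 = 78 bp
  3308 − 1374 = 1934 bp
  wrap: 3750 − 3308 + 707 = 1149 bp
Sorted largest to smallest: 1934, 1149, 269, 174, 146, 78 bp.

1934, 1149, 269, 174, 146, 78 bp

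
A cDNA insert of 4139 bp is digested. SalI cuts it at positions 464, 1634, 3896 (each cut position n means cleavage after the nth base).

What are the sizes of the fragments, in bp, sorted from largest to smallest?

2262, 1170, 464, 243 bp

Linear molecule, 3 cuts → 4 fragments:
  464 − 0 = 464 bp
  1634 − 464 = 1170 bp
  3896 − 1634 = 2262 bp
  4139 − 3896 = 243 bp
Sorted largest to smallest: 2262, 1170, 464, 243 bp.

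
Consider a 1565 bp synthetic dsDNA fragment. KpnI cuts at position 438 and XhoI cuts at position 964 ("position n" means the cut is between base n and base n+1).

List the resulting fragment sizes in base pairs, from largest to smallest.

601, 526, 438 bp

Combined cut positions (sorted): 438, 964.
Linear molecule, 2 cuts → 3 fragments:
  438 − 0 = 438 bp
  964 − 438 = 526 bp
  1565 − 964 = 601 bp
Sorted largest to smallest: 601, 526, 438 bp.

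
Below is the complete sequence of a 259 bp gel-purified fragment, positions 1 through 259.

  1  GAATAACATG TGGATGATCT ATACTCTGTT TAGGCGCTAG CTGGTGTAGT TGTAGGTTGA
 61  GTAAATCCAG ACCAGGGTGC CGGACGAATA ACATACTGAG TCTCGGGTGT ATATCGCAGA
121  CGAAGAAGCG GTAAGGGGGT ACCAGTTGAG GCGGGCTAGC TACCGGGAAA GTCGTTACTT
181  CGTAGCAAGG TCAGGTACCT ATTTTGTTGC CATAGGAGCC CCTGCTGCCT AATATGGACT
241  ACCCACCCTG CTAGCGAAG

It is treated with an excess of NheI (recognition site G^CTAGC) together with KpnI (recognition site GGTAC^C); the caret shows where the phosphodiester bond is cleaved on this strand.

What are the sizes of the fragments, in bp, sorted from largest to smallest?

106, 52, 43, 36, 13, 9 bp

NheI sites (GCTAGC) start at positions 36, 155, 250.
NheI cuts after the first base of each site, so after positions 36, 155, 250.
KpnI sites (GGTACC) start at positions 138, 194.
KpnI cuts after base 5 of each site (before the last base), so after positions 142, 198.
Combined cut positions: 36, 142, 155, 198, 250.
Linear molecule, 5 cuts → 6 fragments:
  1–36 → 36 bp
  37–142 → 106 bp
  143–155 → 13 bp
  156–198 → 43 bp
  199–250 → 52 bp
  251–259 → 9 bp
Sorted largest to smallest: 106, 52, 43, 36, 13, 9 bp.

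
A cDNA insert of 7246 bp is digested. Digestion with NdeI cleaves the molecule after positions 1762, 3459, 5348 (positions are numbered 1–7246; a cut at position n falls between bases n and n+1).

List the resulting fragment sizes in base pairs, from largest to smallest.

Linear molecule, 3 cuts → 4 fragments:
  1762 − 0 = 1762 bp
  3459 − 1762 = 1697 bp
  5348 − 3459 = 1889 bp
  7246 − 5348 = 1898 bp
Sorted largest to smallest: 1898, 1889, 1762, 1697 bp.

1898, 1889, 1762, 1697 bp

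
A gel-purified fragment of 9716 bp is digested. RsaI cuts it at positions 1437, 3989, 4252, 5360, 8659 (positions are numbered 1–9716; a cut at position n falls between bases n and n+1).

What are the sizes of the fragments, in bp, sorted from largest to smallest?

3299, 2552, 1437, 1108, 1057, 263 bp

Linear molecule, 5 cuts → 6 fragments:
  1437 − 0 = 1437 bp
  3989 − 1437 = 2552 bp
  4252 − 3989 = 263 bp
  5360 − 4252 = 1108 bp
  8659 − 5360 = 3299 bp
  9716 − 8659 = 1057 bp
Sorted largest to smallest: 3299, 2552, 1437, 1108, 1057, 263 bp.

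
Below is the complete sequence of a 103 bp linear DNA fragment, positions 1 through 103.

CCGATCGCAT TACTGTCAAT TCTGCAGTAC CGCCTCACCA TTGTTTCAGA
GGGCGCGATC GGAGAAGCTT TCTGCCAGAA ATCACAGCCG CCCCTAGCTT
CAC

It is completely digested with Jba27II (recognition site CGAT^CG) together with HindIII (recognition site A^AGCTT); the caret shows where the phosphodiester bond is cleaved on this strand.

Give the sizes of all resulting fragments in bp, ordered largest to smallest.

Jba27II sites (CGATCG) start at positions 2, 56.
Jba27II cuts after base 4 of each site, so after positions 5, 59.
The HindIII site (AAGCTT) starts at position 65.
HindIII cuts after the first base of each site, so after position 65.
Combined cut positions: 5, 59, 65.
Linear molecule, 3 cuts → 4 fragments:
  1–5 → 5 bp
  6–59 → 54 bp
  60–65 → 6 bp
  66–103 → 38 bp
Sorted largest to smallest: 54, 38, 6, 5 bp.

54, 38, 6, 5 bp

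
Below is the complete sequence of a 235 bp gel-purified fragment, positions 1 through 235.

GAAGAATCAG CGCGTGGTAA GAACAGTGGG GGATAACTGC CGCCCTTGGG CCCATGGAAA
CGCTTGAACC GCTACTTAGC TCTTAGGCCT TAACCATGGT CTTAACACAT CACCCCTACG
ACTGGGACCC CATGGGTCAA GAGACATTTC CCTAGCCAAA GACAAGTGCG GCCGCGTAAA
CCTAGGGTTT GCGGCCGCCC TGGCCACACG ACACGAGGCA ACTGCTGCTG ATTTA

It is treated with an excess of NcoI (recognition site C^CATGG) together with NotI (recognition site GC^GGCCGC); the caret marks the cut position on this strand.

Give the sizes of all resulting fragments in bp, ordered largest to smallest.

52, 43, 42, 39, 36, 23 bp

NcoI sites (CCATGG) start at positions 52, 94, 130.
NcoI cuts after the first base of each site, so after positions 52, 94, 130.
NotI sites (GCGGCCGC) start at positions 168, 191.
NotI cuts after base 2 of each site, so after positions 169, 192.
Combined cut positions: 52, 94, 130, 169, 192.
Linear molecule, 5 cuts → 6 fragments:
  1–52 → 52 bp
  53–94 → 42 bp
  95–130 → 36 bp
  131–169 → 39 bp
  170–192 → 23 bp
  193–235 → 43 bp
Sorted largest to smallest: 52, 43, 42, 39, 36, 23 bp.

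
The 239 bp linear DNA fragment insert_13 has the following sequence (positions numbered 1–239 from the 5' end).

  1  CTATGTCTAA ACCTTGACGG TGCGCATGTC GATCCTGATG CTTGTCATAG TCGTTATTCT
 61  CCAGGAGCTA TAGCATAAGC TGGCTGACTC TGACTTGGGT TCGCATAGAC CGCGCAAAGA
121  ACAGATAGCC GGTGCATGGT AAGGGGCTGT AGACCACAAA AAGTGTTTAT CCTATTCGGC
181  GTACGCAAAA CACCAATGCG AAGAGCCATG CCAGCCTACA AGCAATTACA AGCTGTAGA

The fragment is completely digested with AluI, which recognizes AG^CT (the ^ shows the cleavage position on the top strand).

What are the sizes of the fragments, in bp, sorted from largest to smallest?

AluI sites (AGCT) start at positions 66, 78, 231.
AluI cuts after base 2 of each site, so after positions 67, 79, 232.
Linear molecule, 3 cuts → 4 fragments:
  1–67 → 67 bp
  68–79 → 12 bp
  80–232 → 153 bp
  233–239 → 7 bp
Sorted largest to smallest: 153, 67, 12, 7 bp.

153, 67, 12, 7 bp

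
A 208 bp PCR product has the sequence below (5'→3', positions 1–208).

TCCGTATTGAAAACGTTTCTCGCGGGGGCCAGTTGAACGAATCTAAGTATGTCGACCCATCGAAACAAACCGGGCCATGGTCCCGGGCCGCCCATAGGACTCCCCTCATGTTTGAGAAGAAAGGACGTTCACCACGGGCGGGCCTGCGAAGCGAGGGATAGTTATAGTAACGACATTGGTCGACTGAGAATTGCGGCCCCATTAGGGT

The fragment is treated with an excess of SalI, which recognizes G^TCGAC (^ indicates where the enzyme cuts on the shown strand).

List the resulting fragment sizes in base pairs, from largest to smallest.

128, 51, 29 bp

SalI sites (GTCGAC) start at positions 51, 179.
SalI cuts after the first base of each site, so after positions 51, 179.
Linear molecule, 2 cuts → 3 fragments:
  1–51 → 51 bp
  52–179 → 128 bp
  180–208 → 29 bp
Sorted largest to smallest: 128, 51, 29 bp.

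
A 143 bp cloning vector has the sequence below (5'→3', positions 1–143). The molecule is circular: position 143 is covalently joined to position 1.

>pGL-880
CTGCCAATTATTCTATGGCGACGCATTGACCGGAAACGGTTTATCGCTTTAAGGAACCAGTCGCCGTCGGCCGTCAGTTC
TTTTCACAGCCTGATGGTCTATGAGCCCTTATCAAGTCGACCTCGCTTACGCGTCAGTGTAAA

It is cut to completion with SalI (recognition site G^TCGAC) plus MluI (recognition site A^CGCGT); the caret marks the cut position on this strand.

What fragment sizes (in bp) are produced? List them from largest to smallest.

130, 13 bp

The SalI site (GTCGAC) starts at position 116.
SalI cuts after the first base of each site, so after position 116.
The MluI site (ACGCGT) starts at position 129.
MluI cuts after the first base of each site, so after position 129.
Combined cut positions: 116, 129.
Circular molecule, 2 cuts → 2 fragments:
  117–129 → 13 bp
  130–143 then 1–116 → 14 + 116 = 130 bp
Sorted largest to smallest: 130, 13 bp.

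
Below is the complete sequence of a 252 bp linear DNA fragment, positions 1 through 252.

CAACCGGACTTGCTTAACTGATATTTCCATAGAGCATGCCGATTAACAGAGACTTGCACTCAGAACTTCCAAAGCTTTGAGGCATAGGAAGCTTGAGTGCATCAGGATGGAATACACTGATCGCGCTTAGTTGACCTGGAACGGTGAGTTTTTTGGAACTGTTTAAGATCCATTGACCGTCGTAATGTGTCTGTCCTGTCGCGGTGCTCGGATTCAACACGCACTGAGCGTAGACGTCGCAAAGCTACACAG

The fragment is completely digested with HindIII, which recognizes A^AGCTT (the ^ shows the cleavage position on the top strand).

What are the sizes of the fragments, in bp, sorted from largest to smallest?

163, 72, 17 bp

HindIII sites (AAGCTT) start at positions 72, 89.
HindIII cuts after the first base of each site, so after positions 72, 89.
Linear molecule, 2 cuts → 3 fragments:
  1–72 → 72 bp
  73–89 → 17 bp
  90–252 → 163 bp
Sorted largest to smallest: 163, 72, 17 bp.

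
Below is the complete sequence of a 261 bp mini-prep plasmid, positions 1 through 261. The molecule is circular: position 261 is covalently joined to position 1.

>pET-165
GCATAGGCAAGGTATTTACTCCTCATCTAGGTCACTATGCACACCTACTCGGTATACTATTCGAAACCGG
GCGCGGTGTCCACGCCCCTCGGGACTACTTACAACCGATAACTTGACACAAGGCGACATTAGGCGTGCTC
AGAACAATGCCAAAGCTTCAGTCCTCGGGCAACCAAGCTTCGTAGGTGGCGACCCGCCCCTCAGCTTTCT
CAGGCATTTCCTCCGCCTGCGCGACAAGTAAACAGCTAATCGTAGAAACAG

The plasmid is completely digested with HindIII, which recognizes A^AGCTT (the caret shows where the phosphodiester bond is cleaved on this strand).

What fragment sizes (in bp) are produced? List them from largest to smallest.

HindIII sites (AAGCTT) start at positions 153, 175.
HindIII cuts after the first base of each site, so after positions 153, 175.
Circular molecule, 2 cuts → 2 fragments:
  154–175 → 22 bp
  176–261 then 1–153 → 86 + 153 = 239 bp
Sorted largest to smallest: 239, 22 bp.

239, 22 bp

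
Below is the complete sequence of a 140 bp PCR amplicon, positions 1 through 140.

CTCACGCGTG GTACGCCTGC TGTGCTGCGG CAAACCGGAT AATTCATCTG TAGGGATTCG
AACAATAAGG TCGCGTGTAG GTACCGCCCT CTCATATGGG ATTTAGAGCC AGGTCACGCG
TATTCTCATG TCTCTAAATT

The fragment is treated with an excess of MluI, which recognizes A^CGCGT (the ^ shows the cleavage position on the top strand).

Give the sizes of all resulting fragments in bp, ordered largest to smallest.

MluI sites (ACGCGT) start at positions 4, 116.
MluI cuts after the first base of each site, so after positions 4, 116.
Linear molecule, 2 cuts → 3 fragments:
  1–4 → 4 bp
  5–116 → 112 bp
  117–140 → 24 bp
Sorted largest to smallest: 112, 24, 4 bp.

112, 24, 4 bp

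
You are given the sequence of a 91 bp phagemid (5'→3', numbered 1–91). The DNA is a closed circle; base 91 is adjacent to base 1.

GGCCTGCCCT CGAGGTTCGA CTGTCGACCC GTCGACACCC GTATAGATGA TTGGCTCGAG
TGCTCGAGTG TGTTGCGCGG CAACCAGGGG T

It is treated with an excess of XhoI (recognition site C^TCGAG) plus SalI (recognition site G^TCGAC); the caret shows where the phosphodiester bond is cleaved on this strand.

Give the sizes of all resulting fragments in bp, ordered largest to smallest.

37, 24, 14, 8, 8 bp

XhoI sites (CTCGAG) start at positions 9, 55, 63.
XhoI cuts after the first base of each site, so after positions 9, 55, 63.
SalI sites (GTCGAC) start at positions 23, 31.
SalI cuts after the first base of each site, so after positions 23, 31.
Combined cut positions: 9, 23, 31, 55, 63.
Circular molecule, 5 cuts → 5 fragments:
  10–23 → 14 bp
  24–31 → 8 bp
  32–55 → 24 bp
  56–63 → 8 bp
  64–91 then 1–9 → 28 + 9 = 37 bp
Sorted largest to smallest: 37, 24, 14, 8, 8 bp.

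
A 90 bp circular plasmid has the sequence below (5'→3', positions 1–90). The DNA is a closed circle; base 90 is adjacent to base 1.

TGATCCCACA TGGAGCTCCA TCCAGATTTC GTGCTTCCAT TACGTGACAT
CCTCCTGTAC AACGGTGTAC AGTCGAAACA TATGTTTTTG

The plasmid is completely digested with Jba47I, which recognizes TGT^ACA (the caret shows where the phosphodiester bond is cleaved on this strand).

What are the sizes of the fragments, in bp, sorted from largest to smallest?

80, 10 bp

Jba47I sites (TGTACA) start at positions 56, 66.
Jba47I cuts after base 3 of each site, so after positions 58, 68.
Circular molecule, 2 cuts → 2 fragments:
  59–68 → 10 bp
  69–90 then 1–58 → 22 + 58 = 80 bp
Sorted largest to smallest: 80, 10 bp.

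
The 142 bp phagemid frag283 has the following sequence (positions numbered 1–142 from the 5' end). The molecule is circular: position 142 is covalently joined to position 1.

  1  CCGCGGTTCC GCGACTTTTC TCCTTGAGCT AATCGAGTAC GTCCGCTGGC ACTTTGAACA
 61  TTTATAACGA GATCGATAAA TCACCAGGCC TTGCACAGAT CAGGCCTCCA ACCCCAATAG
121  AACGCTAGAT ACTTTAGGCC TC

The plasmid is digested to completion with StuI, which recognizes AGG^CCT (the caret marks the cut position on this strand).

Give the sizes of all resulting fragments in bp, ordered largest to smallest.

92, 34, 16 bp

StuI sites (AGGCCT) start at positions 86, 102, 136.
StuI cuts after base 3 of each site, so after positions 88, 104, 138.
Circular molecule, 3 cuts → 3 fragments:
  89–104 → 16 bp
  105–138 → 34 bp
  139–142 then 1–88 → 4 + 88 = 92 bp
Sorted largest to smallest: 92, 34, 16 bp.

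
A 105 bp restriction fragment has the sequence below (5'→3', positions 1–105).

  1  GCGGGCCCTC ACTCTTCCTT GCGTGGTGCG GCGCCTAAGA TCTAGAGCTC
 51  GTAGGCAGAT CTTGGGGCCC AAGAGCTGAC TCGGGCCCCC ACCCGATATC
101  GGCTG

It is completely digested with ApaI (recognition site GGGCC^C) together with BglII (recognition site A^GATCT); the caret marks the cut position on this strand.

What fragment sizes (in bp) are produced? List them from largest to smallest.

ApaI sites (GGGCCC) start at positions 3, 65, 83.
ApaI cuts after base 5 of each site (before the last base), so after positions 7, 69, 87.
BglII sites (AGATCT) start at positions 38, 57.
BglII cuts after the first base of each site, so after positions 38, 57.
Combined cut positions: 7, 38, 57, 69, 87.
Linear molecule, 5 cuts → 6 fragments:
  1–7 → 7 bp
  8–38 → 31 bp
  39–57 → 19 bp
  58–69 → 12 bp
  70–87 → 18 bp
  88–105 → 18 bp
Sorted largest to smallest: 31, 19, 18, 18, 12, 7 bp.

31, 19, 18, 18, 12, 7 bp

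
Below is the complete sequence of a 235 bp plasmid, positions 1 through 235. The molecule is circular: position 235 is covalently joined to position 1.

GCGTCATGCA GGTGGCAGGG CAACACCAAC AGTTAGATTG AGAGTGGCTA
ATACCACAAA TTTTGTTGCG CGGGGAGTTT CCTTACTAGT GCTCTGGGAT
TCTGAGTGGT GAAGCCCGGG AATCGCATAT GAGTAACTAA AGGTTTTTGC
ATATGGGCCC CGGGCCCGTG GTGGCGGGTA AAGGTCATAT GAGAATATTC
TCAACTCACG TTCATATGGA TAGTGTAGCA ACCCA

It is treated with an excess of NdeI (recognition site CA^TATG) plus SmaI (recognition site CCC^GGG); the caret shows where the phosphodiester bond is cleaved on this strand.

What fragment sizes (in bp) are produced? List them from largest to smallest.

138, 27, 26, 24, 10, 10 bp

NdeI sites (CATATG) start at positions 126, 150, 186, 213.
NdeI cuts after base 2 of each site, so after positions 127, 151, 187, 214.
SmaI sites (CCCGGG) start at positions 115, 159.
SmaI cuts after base 3 of each site, so after positions 117, 161.
Combined cut positions: 117, 127, 151, 161, 187, 214.
Circular molecule, 6 cuts → 6 fragments:
  118–127 → 10 bp
  128–151 → 24 bp
  152–161 → 10 bp
  162–187 → 26 bp
  188–214 → 27 bp
  215–235 then 1–117 → 21 + 117 = 138 bp
Sorted largest to smallest: 138, 27, 26, 24, 10, 10 bp.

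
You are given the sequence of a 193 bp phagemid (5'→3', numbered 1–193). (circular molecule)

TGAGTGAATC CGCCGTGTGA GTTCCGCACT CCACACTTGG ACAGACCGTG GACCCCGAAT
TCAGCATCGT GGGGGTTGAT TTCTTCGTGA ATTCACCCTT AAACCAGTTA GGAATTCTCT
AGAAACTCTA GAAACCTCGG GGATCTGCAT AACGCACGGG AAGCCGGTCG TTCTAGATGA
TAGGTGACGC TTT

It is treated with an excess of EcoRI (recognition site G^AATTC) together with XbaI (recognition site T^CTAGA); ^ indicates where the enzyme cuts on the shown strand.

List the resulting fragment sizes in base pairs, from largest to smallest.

78, 45, 32, 23, 9, 6 bp

EcoRI sites (GAATTC) start at positions 57, 89, 112.
EcoRI cuts after the first base of each site, so after positions 57, 89, 112.
XbaI sites (TCTAGA) start at positions 118, 127, 172.
XbaI cuts after the first base of each site, so after positions 118, 127, 172.
Combined cut positions: 57, 89, 112, 118, 127, 172.
Circular molecule, 6 cuts → 6 fragments:
  58–89 → 32 bp
  90–112 → 23 bp
  113–118 → 6 bp
  119–127 → 9 bp
  128–172 → 45 bp
  173–193 then 1–57 → 21 + 57 = 78 bp
Sorted largest to smallest: 78, 45, 32, 23, 9, 6 bp.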